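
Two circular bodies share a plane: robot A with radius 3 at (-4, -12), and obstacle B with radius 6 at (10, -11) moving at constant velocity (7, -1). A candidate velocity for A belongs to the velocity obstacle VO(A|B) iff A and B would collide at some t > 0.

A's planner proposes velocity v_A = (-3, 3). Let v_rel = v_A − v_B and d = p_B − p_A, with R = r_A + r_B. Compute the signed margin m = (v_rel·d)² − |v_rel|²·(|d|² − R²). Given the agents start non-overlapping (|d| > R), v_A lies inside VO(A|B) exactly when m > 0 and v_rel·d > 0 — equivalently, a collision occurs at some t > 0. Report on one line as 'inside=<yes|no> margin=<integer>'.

d = (14, 1),  |d|² = 197;  R = 3+6 = 9,  c = 197−9² = 116
v_rel = (-10, 4),  |v_rel|² = 116;  v_rel·d = (-10)·(14) + (4)·(1) = -136
116·t² + 272·t + 116 = 0  ⇒  m = (-136)² − 116·116 = 5040
m = 5040 > 0,  v_rel·d = -136 < 0  ⇒  outside

inside=no margin=5040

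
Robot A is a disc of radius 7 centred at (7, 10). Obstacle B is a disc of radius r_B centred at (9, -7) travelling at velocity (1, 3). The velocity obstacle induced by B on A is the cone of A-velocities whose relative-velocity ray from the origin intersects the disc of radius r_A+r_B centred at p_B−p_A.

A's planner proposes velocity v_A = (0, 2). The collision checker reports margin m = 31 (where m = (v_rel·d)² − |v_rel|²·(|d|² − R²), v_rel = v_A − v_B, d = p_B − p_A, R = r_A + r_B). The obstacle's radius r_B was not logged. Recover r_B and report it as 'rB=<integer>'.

m = 31
d = (2, -17);  v_rel = (-1, -1),  |v_rel|² = 2
v_rel×d = (-1)·(-17) − (-1)·(2) = 19
since m = R²·2 − 19²:  R² = (361 + 31) / 2 = 196
R = √196 = 14  ⇒  r_B = 14 − 7 = 7

rB=7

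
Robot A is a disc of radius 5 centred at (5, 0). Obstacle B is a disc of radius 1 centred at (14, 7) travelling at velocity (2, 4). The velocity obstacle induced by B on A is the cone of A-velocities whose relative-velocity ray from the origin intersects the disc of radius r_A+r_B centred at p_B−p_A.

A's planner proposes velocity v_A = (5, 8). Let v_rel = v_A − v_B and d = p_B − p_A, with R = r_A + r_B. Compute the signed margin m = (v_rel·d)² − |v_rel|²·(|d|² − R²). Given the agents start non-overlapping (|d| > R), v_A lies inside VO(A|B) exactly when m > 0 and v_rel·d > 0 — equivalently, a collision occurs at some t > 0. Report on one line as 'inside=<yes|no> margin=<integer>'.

d = (9, 7),  |d|² = 130;  R = 5+1 = 6,  c = 130−6² = 94
v_rel = (3, 4),  |v_rel|² = 25;  v_rel·d = (3)·(9) + (4)·(7) = 55
25·t² − 110·t + 94 = 0  ⇒  m = 55² − 25·94 = 675
m = 675 > 0,  v_rel·d = 55 > 0  ⇒  inside

inside=yes margin=675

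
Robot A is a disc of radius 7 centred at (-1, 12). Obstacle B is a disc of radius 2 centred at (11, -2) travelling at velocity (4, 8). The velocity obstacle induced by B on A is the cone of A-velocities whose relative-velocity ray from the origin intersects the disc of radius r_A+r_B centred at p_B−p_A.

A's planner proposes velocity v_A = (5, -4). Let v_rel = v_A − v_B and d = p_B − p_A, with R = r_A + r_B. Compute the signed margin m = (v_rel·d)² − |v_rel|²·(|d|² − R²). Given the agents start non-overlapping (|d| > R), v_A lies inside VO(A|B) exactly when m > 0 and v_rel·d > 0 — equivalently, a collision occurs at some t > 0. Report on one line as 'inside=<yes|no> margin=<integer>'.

d = (12, -14),  |d|² = 340;  R = 7+2 = 9,  c = 340−9² = 259
v_rel = (1, -12),  |v_rel|² = 145;  v_rel·d = (1)·(12) + (-12)·(-14) = 180
145·t² − 360·t + 259 = 0  ⇒  m = 180² − 145·259 = -5155
m = -5155 < 0,  v_rel·d = 180 > 0  ⇒  outside

inside=no margin=-5155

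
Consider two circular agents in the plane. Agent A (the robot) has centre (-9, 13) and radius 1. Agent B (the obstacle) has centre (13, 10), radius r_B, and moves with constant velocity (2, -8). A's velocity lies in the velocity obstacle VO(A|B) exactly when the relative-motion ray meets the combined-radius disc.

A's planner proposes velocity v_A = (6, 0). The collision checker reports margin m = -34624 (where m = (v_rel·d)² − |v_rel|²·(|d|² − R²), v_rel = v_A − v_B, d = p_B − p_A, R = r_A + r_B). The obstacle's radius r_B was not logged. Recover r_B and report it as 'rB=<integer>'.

m = -34624
d = (22, -3);  v_rel = (4, 8),  |v_rel|² = 80
v_rel×d = (4)·(-3) − (8)·(22) = -188
since m = R²·80 − (-188)²:  R² = (35344 + -34624) / 80 = 9
R = √9 = 3  ⇒  r_B = 3 − 1 = 2

rB=2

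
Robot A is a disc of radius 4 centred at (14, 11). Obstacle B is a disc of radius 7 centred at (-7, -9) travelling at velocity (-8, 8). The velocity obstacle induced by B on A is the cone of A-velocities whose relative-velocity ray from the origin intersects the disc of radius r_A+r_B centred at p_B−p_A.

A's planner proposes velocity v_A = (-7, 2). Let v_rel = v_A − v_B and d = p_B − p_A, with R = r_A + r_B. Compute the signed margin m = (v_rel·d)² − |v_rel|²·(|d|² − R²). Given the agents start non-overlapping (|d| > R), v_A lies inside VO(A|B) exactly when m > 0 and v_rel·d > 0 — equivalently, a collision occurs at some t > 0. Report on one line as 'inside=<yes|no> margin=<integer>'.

d = (-21, -20),  |d|² = 841;  R = 4+7 = 11,  c = 841−11² = 720
v_rel = (1, -6),  |v_rel|² = 37;  v_rel·d = (1)·(-21) + (-6)·(-20) = 99
37·t² − 198·t + 720 = 0  ⇒  m = 99² − 37·720 = -16839
m = -16839 < 0,  v_rel·d = 99 > 0  ⇒  outside

inside=no margin=-16839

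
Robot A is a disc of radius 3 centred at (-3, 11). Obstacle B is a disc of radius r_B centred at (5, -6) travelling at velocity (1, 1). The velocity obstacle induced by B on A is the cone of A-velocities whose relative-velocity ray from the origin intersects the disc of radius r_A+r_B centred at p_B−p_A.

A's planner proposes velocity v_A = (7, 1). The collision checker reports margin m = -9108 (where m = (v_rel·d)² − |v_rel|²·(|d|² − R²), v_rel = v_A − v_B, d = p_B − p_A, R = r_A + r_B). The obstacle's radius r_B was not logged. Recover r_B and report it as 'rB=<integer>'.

m = -9108
d = (8, -17);  v_rel = (6, 0),  |v_rel|² = 36
v_rel×d = (6)·(-17) − (0)·(8) = -102
since m = R²·36 − (-102)²:  R² = (10404 + -9108) / 36 = 36
R = √36 = 6  ⇒  r_B = 6 − 3 = 3

rB=3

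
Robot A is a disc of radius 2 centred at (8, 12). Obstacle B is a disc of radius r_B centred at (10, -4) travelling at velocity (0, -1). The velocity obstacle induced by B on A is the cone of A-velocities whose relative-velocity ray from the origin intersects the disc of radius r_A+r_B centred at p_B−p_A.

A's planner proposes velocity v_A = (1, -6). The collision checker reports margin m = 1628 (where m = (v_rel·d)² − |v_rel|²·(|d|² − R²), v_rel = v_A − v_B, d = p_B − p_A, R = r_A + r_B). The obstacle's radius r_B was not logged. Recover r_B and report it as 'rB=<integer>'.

m = 1628
d = (2, -16);  v_rel = (1, -5),  |v_rel|² = 26
v_rel×d = (1)·(-16) − (-5)·(2) = -6
since m = R²·26 − (-6)²:  R² = (36 + 1628) / 26 = 64
R = √64 = 8  ⇒  r_B = 8 − 2 = 6

rB=6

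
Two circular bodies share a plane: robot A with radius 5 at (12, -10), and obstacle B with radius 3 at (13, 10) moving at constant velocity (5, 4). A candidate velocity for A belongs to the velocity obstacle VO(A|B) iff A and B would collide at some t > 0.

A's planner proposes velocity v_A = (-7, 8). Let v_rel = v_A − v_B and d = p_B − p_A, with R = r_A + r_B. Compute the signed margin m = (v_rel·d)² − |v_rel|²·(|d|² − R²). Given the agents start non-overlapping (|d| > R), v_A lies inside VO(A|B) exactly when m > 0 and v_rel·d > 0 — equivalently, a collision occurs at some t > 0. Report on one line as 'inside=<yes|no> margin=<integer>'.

d = (1, 20),  |d|² = 401;  R = 5+3 = 8,  c = 401−8² = 337
v_rel = (-12, 4),  |v_rel|² = 160;  v_rel·d = (-12)·(1) + (4)·(20) = 68
160·t² − 136·t + 337 = 0  ⇒  m = 68² − 160·337 = -49296
m = -49296 < 0,  v_rel·d = 68 > 0  ⇒  outside

inside=no margin=-49296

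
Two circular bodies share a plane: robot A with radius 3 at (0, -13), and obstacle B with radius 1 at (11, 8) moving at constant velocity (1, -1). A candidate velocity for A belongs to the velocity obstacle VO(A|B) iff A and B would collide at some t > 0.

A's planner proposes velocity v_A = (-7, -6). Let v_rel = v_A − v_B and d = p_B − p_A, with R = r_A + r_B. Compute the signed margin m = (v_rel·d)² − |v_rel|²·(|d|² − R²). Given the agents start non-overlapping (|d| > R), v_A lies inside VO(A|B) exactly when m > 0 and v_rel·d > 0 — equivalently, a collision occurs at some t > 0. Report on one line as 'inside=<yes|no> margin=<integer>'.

d = (11, 21),  |d|² = 562;  R = 3+1 = 4,  c = 562−4² = 546
v_rel = (-8, -5),  |v_rel|² = 89;  v_rel·d = (-8)·(11) + (-5)·(21) = -193
89·t² + 386·t + 546 = 0  ⇒  m = (-193)² − 89·546 = -11345
m = -11345 < 0,  v_rel·d = -193 < 0  ⇒  outside

inside=no margin=-11345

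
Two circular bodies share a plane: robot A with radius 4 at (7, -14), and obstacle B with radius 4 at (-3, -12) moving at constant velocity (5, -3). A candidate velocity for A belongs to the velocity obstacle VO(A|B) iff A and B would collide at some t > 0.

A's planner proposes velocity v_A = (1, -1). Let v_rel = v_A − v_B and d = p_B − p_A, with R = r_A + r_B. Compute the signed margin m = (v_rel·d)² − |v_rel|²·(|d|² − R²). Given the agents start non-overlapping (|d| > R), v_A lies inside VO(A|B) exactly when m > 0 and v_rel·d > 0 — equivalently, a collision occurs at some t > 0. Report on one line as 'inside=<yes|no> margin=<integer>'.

d = (-10, 2),  |d|² = 104;  R = 4+4 = 8,  c = 104−8² = 40
v_rel = (-4, 2),  |v_rel|² = 20;  v_rel·d = (-4)·(-10) + (2)·(2) = 44
20·t² − 88·t + 40 = 0  ⇒  m = 44² − 20·40 = 1136
m = 1136 > 0,  v_rel·d = 44 > 0  ⇒  inside

inside=yes margin=1136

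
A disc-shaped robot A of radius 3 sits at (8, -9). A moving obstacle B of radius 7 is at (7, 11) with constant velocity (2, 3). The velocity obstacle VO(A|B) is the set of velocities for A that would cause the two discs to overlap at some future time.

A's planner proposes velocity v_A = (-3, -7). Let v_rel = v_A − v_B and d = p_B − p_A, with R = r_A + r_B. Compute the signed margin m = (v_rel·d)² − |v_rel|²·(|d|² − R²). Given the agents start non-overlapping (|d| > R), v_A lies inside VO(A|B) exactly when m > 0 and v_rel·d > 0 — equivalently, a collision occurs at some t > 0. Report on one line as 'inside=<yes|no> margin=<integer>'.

d = (-1, 20),  |d|² = 401;  R = 3+7 = 10,  c = 401−10² = 301
v_rel = (-5, -10),  |v_rel|² = 125;  v_rel·d = (-5)·(-1) + (-10)·(20) = -195
125·t² + 390·t + 301 = 0  ⇒  m = (-195)² − 125·301 = 400
m = 400 > 0,  v_rel·d = -195 < 0  ⇒  outside

inside=no margin=400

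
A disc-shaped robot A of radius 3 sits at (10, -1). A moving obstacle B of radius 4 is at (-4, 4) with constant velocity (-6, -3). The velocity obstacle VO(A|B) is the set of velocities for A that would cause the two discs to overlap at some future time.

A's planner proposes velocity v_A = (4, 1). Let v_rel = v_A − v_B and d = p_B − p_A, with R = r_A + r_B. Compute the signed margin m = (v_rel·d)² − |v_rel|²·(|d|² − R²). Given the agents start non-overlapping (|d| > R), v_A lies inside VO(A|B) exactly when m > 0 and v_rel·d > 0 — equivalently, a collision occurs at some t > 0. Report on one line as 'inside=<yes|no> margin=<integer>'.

d = (-14, 5),  |d|² = 221;  R = 3+4 = 7,  c = 221−7² = 172
v_rel = (10, 4),  |v_rel|² = 116;  v_rel·d = (10)·(-14) + (4)·(5) = -120
116·t² + 240·t + 172 = 0  ⇒  m = (-120)² − 116·172 = -5552
m = -5552 < 0,  v_rel·d = -120 < 0  ⇒  outside

inside=no margin=-5552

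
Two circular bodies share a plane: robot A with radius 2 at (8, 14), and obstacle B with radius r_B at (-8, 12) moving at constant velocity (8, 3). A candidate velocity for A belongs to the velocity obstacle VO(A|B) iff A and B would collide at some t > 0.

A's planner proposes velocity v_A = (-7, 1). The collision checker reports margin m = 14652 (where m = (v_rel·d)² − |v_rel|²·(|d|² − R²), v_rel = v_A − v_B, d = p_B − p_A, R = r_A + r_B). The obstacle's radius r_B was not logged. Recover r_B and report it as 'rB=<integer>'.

m = 14652
d = (-16, -2);  v_rel = (-15, -2),  |v_rel|² = 229
v_rel×d = (-15)·(-2) − (-2)·(-16) = -2
since m = R²·229 − (-2)²:  R² = (4 + 14652) / 229 = 64
R = √64 = 8  ⇒  r_B = 8 − 2 = 6

rB=6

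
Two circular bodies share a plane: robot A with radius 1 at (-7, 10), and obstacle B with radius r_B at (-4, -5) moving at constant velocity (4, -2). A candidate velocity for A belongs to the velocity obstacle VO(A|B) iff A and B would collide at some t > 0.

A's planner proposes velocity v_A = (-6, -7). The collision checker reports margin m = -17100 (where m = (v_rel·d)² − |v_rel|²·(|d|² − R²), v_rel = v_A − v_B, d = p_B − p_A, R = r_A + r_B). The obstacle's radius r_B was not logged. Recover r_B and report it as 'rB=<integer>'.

m = -17100
d = (3, -15);  v_rel = (-10, -5),  |v_rel|² = 125
v_rel×d = (-10)·(-15) − (-5)·(3) = 165
since m = R²·125 − 165²:  R² = (27225 + -17100) / 125 = 81
R = √81 = 9  ⇒  r_B = 9 − 1 = 8

rB=8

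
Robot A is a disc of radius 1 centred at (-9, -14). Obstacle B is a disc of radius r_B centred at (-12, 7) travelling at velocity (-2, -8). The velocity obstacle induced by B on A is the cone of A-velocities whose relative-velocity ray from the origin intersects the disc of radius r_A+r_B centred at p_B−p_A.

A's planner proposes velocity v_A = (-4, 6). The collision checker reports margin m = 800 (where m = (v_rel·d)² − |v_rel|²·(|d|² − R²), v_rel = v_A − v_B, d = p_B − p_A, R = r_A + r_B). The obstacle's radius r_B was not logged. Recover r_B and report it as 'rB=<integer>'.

m = 800
d = (-3, 21);  v_rel = (-2, 14),  |v_rel|² = 200
v_rel×d = (-2)·(21) − (14)·(-3) = 0
since m = R²·200 − 0²:  R² = (0 + 800) / 200 = 4
R = √4 = 2  ⇒  r_B = 2 − 1 = 1

rB=1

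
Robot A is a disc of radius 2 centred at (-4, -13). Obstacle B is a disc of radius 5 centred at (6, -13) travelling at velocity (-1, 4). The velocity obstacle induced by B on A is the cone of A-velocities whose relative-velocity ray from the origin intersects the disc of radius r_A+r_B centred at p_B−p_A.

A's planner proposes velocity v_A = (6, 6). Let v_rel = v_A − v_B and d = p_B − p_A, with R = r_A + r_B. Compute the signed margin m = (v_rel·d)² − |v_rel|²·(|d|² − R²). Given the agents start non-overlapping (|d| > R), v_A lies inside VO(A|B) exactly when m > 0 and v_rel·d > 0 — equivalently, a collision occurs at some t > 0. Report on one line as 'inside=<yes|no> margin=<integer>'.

d = (10, 0),  |d|² = 100;  R = 2+5 = 7,  c = 100−7² = 51
v_rel = (7, 2),  |v_rel|² = 53;  v_rel·d = (7)·(10) + (2)·(0) = 70
53·t² − 140·t + 51 = 0  ⇒  m = 70² − 53·51 = 2197
m = 2197 > 0,  v_rel·d = 70 > 0  ⇒  inside

inside=yes margin=2197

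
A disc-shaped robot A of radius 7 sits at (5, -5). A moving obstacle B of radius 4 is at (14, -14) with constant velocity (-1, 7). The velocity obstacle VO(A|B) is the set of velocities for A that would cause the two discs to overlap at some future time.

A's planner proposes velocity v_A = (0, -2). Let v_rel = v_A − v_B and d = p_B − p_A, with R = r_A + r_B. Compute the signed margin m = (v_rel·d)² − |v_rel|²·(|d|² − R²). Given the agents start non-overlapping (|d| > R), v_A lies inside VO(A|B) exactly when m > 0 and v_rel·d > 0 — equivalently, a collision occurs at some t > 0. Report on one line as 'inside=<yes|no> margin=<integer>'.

d = (9, -9),  |d|² = 162;  R = 7+4 = 11,  c = 162−11² = 41
v_rel = (1, -9),  |v_rel|² = 82;  v_rel·d = (1)·(9) + (-9)·(-9) = 90
82·t² − 180·t + 41 = 0  ⇒  m = 90² − 82·41 = 4738
m = 4738 > 0,  v_rel·d = 90 > 0  ⇒  inside

inside=yes margin=4738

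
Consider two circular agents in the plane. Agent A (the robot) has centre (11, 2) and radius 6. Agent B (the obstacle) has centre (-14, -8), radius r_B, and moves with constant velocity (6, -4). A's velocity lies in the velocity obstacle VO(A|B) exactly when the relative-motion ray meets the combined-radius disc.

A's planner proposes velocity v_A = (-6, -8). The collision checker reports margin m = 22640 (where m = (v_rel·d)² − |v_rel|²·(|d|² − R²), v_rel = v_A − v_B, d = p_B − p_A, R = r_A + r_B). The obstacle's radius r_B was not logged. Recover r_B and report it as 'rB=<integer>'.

m = 22640
d = (-25, -10);  v_rel = (-12, -4),  |v_rel|² = 160
v_rel×d = (-12)·(-10) − (-4)·(-25) = 20
since m = R²·160 − 20²:  R² = (400 + 22640) / 160 = 144
R = √144 = 12  ⇒  r_B = 12 − 6 = 6

rB=6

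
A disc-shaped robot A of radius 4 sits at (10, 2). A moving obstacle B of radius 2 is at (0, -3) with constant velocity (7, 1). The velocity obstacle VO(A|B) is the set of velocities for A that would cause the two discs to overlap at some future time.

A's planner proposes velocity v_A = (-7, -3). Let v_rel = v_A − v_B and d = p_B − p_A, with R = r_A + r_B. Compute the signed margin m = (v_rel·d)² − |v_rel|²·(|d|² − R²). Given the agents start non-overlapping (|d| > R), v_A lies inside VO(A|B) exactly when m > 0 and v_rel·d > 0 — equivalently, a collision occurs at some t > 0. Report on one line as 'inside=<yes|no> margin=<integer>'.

d = (-10, -5),  |d|² = 125;  R = 4+2 = 6,  c = 125−6² = 89
v_rel = (-14, -4),  |v_rel|² = 212;  v_rel·d = (-14)·(-10) + (-4)·(-5) = 160
212·t² − 320·t + 89 = 0  ⇒  m = 160² − 212·89 = 6732
m = 6732 > 0,  v_rel·d = 160 > 0  ⇒  inside

inside=yes margin=6732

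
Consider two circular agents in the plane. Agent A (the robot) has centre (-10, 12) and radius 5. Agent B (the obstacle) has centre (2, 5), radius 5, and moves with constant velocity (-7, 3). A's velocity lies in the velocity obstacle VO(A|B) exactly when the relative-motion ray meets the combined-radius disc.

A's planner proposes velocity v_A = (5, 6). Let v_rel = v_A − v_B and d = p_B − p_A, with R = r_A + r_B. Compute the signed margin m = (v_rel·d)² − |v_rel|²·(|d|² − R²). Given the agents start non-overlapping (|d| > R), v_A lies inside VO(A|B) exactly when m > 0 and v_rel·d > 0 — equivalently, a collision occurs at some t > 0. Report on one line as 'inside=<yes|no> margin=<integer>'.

d = (12, -7),  |d|² = 193;  R = 5+5 = 10,  c = 193−10² = 93
v_rel = (12, 3),  |v_rel|² = 153;  v_rel·d = (12)·(12) + (3)·(-7) = 123
153·t² − 246·t + 93 = 0  ⇒  m = 123² − 153·93 = 900
m = 900 > 0,  v_rel·d = 123 > 0  ⇒  inside

inside=yes margin=900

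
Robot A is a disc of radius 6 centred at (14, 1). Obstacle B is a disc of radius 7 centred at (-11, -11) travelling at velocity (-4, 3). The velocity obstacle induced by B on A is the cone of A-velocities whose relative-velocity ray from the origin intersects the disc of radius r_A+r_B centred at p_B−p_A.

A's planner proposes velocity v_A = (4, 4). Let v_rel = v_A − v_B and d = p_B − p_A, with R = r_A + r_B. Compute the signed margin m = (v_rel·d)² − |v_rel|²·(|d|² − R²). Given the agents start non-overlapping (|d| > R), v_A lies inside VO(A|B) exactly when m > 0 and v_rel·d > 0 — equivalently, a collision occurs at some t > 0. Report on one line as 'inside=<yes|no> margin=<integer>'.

d = (-25, -12),  |d|² = 769;  R = 6+7 = 13,  c = 769−13² = 600
v_rel = (8, 1),  |v_rel|² = 65;  v_rel·d = (8)·(-25) + (1)·(-12) = -212
65·t² + 424·t + 600 = 0  ⇒  m = (-212)² − 65·600 = 5944
m = 5944 > 0,  v_rel·d = -212 < 0  ⇒  outside

inside=no margin=5944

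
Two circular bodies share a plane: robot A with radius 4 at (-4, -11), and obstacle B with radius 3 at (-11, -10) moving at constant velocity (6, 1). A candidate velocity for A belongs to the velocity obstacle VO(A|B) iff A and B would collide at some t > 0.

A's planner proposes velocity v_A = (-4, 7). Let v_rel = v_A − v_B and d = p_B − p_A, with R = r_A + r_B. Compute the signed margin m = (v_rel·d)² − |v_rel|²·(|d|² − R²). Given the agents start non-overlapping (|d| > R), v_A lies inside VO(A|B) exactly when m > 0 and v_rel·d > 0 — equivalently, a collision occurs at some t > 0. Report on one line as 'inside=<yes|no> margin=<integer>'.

d = (-7, 1),  |d|² = 50;  R = 4+3 = 7,  c = 50−7² = 1
v_rel = (-10, 6),  |v_rel|² = 136;  v_rel·d = (-10)·(-7) + (6)·(1) = 76
136·t² − 152·t + 1 = 0  ⇒  m = 76² − 136·1 = 5640
m = 5640 > 0,  v_rel·d = 76 > 0  ⇒  inside

inside=yes margin=5640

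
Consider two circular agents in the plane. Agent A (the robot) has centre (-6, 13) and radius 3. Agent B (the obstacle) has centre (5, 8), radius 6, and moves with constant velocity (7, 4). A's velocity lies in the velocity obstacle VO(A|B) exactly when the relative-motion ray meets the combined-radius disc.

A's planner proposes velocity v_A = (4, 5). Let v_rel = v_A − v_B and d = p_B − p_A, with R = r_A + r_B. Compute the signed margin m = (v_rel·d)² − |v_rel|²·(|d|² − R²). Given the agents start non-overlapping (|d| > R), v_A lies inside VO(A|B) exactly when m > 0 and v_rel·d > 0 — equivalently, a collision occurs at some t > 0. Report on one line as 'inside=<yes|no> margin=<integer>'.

d = (11, -5),  |d|² = 146;  R = 3+6 = 9,  c = 146−9² = 65
v_rel = (-3, 1),  |v_rel|² = 10;  v_rel·d = (-3)·(11) + (1)·(-5) = -38
10·t² + 76·t + 65 = 0  ⇒  m = (-38)² − 10·65 = 794
m = 794 > 0,  v_rel·d = -38 < 0  ⇒  outside

inside=no margin=794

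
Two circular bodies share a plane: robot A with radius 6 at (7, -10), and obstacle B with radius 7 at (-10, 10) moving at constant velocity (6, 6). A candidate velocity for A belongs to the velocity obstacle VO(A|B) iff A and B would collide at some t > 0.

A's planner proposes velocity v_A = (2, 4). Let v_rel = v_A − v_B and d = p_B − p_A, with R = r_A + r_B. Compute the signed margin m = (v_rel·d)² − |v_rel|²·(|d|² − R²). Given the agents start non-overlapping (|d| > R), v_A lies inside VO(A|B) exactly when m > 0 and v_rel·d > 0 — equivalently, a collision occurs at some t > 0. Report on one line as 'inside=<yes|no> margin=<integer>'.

d = (-17, 20),  |d|² = 689;  R = 6+7 = 13,  c = 689−13² = 520
v_rel = (-4, -2),  |v_rel|² = 20;  v_rel·d = (-4)·(-17) + (-2)·(20) = 28
20·t² − 56·t + 520 = 0  ⇒  m = 28² − 20·520 = -9616
m = -9616 < 0,  v_rel·d = 28 > 0  ⇒  outside

inside=no margin=-9616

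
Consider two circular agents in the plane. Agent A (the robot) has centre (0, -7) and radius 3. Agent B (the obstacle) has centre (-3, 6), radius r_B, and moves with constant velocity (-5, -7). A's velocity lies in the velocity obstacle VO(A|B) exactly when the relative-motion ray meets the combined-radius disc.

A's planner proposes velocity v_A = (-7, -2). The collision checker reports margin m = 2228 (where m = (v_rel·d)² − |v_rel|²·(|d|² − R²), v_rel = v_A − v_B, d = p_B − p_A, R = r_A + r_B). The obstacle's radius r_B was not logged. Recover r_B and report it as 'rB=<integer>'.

m = 2228
d = (-3, 13);  v_rel = (-2, 5),  |v_rel|² = 29
v_rel×d = (-2)·(13) − (5)·(-3) = -11
since m = R²·29 − (-11)²:  R² = (121 + 2228) / 29 = 81
R = √81 = 9  ⇒  r_B = 9 − 3 = 6

rB=6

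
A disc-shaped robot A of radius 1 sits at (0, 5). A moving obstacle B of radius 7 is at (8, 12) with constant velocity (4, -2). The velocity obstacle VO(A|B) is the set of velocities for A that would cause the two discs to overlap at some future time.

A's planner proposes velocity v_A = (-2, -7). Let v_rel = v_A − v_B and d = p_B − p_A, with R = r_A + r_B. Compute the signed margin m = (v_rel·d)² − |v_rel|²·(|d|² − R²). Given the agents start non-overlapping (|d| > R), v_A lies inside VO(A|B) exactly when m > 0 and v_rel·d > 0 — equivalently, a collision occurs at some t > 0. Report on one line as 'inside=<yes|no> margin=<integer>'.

d = (8, 7),  |d|² = 113;  R = 1+7 = 8,  c = 113−8² = 49
v_rel = (-6, -5),  |v_rel|² = 61;  v_rel·d = (-6)·(8) + (-5)·(7) = -83
61·t² + 166·t + 49 = 0  ⇒  m = (-83)² − 61·49 = 3900
m = 3900 > 0,  v_rel·d = -83 < 0  ⇒  outside

inside=no margin=3900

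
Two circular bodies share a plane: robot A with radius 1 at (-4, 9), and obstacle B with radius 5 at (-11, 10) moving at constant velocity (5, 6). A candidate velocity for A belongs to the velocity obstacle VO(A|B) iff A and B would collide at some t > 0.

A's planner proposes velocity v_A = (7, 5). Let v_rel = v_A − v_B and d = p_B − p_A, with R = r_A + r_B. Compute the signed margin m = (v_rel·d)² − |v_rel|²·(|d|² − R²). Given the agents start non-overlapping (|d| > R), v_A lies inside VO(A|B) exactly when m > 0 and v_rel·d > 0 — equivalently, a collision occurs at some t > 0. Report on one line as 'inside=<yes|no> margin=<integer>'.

d = (-7, 1),  |d|² = 50;  R = 1+5 = 6,  c = 50−6² = 14
v_rel = (2, -1),  |v_rel|² = 5;  v_rel·d = (2)·(-7) + (-1)·(1) = -15
5·t² + 30·t + 14 = 0  ⇒  m = (-15)² − 5·14 = 155
m = 155 > 0,  v_rel·d = -15 < 0  ⇒  outside

inside=no margin=155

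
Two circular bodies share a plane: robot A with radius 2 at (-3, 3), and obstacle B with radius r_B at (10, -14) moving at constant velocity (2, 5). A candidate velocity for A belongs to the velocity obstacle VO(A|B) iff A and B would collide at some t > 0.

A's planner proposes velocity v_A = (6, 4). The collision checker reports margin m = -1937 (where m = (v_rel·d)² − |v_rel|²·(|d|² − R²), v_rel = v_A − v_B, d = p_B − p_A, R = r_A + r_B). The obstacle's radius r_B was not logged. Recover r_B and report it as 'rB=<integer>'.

m = -1937
d = (13, -17);  v_rel = (4, -1),  |v_rel|² = 17
v_rel×d = (4)·(-17) − (-1)·(13) = -55
since m = R²·17 − (-55)²:  R² = (3025 + -1937) / 17 = 64
R = √64 = 8  ⇒  r_B = 8 − 2 = 6

rB=6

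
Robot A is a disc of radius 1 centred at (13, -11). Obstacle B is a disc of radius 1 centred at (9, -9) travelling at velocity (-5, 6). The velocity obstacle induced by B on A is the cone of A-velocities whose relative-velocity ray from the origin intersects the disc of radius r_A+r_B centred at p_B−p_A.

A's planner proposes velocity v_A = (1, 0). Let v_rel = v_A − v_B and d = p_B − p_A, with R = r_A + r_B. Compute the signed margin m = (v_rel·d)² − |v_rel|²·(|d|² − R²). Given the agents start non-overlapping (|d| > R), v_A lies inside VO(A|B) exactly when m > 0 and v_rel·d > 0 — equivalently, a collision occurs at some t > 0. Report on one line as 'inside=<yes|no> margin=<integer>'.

d = (-4, 2),  |d|² = 20;  R = 1+1 = 2,  c = 20−2² = 16
v_rel = (6, -6),  |v_rel|² = 72;  v_rel·d = (6)·(-4) + (-6)·(2) = -36
72·t² + 72·t + 16 = 0  ⇒  m = (-36)² − 72·16 = 144
m = 144 > 0,  v_rel·d = -36 < 0  ⇒  outside

inside=no margin=144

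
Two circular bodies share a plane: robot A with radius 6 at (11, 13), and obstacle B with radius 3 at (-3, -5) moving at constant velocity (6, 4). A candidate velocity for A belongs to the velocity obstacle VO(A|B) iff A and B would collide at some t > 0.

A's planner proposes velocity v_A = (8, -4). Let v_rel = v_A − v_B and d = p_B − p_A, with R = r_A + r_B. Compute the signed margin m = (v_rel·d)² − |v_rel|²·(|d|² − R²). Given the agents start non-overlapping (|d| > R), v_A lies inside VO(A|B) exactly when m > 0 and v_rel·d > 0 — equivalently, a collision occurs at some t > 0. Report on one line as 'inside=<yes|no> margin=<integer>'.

d = (-14, -18),  |d|² = 520;  R = 6+3 = 9,  c = 520−9² = 439
v_rel = (2, -8),  |v_rel|² = 68;  v_rel·d = (2)·(-14) + (-8)·(-18) = 116
68·t² − 232·t + 439 = 0  ⇒  m = 116² − 68·439 = -16396
m = -16396 < 0,  v_rel·d = 116 > 0  ⇒  outside

inside=no margin=-16396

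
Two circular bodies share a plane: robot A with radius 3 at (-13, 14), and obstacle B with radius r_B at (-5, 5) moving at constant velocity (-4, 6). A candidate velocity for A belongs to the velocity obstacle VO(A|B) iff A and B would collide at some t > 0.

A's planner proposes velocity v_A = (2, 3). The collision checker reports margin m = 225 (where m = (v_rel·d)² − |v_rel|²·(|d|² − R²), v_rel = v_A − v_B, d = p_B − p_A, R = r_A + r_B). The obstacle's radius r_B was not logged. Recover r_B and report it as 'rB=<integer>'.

m = 225
d = (8, -9);  v_rel = (6, -3),  |v_rel|² = 45
v_rel×d = (6)·(-9) − (-3)·(8) = -30
since m = R²·45 − (-30)²:  R² = (900 + 225) / 45 = 25
R = √25 = 5  ⇒  r_B = 5 − 3 = 2

rB=2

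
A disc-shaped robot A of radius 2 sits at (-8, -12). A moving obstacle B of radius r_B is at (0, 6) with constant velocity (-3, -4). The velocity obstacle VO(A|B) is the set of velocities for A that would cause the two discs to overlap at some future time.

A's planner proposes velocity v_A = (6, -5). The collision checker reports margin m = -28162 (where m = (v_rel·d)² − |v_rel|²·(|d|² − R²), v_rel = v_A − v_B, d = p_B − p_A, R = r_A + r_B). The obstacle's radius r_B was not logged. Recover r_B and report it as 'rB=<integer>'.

m = -28162
d = (8, 18);  v_rel = (9, -1),  |v_rel|² = 82
v_rel×d = (9)·(18) − (-1)·(8) = 170
since m = R²·82 − 170²:  R² = (28900 + -28162) / 82 = 9
R = √9 = 3  ⇒  r_B = 3 − 2 = 1

rB=1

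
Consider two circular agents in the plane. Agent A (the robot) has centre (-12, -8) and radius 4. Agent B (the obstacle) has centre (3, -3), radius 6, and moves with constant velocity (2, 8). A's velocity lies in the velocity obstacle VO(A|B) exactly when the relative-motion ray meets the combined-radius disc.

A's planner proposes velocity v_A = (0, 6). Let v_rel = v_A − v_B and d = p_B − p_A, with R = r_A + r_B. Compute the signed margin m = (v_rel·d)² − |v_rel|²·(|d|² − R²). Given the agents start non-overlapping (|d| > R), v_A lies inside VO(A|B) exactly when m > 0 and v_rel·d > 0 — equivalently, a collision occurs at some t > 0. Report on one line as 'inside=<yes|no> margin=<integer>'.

d = (15, 5),  |d|² = 250;  R = 4+6 = 10,  c = 250−10² = 150
v_rel = (-2, -2),  |v_rel|² = 8;  v_rel·d = (-2)·(15) + (-2)·(5) = -40
8·t² + 80·t + 150 = 0  ⇒  m = (-40)² − 8·150 = 400
m = 400 > 0,  v_rel·d = -40 < 0  ⇒  outside

inside=no margin=400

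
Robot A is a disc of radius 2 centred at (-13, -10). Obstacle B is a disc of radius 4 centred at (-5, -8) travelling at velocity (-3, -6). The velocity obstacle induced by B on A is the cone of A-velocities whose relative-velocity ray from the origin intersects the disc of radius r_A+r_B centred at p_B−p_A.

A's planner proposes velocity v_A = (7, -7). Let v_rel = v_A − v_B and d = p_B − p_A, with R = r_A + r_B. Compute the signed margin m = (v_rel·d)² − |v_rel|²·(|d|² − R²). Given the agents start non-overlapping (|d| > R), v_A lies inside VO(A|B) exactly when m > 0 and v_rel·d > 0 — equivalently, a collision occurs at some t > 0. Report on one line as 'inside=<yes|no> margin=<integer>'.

d = (8, 2),  |d|² = 68;  R = 2+4 = 6,  c = 68−6² = 32
v_rel = (10, -1),  |v_rel|² = 101;  v_rel·d = (10)·(8) + (-1)·(2) = 78
101·t² − 156·t + 32 = 0  ⇒  m = 78² − 101·32 = 2852
m = 2852 > 0,  v_rel·d = 78 > 0  ⇒  inside

inside=yes margin=2852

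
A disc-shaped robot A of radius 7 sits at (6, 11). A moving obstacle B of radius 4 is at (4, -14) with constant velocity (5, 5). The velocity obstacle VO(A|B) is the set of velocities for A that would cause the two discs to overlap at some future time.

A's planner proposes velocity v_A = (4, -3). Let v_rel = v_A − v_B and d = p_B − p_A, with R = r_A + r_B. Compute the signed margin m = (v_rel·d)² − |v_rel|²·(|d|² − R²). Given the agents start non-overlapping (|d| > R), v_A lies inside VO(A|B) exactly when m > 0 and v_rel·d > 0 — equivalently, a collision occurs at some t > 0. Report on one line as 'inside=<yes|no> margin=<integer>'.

d = (-2, -25),  |d|² = 629;  R = 7+4 = 11,  c = 629−11² = 508
v_rel = (-1, -8),  |v_rel|² = 65;  v_rel·d = (-1)·(-2) + (-8)·(-25) = 202
65·t² − 404·t + 508 = 0  ⇒  m = 202² − 65·508 = 7784
m = 7784 > 0,  v_rel·d = 202 > 0  ⇒  inside

inside=yes margin=7784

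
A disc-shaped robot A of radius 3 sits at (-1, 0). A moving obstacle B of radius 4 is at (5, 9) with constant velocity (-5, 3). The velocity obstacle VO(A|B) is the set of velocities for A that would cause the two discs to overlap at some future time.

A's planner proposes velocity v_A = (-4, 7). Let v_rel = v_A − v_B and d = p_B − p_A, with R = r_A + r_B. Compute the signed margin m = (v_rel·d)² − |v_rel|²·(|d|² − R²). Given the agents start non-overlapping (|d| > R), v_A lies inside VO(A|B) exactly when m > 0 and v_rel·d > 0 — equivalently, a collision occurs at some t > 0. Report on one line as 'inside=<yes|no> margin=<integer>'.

d = (6, 9),  |d|² = 117;  R = 3+4 = 7,  c = 117−7² = 68
v_rel = (1, 4),  |v_rel|² = 17;  v_rel·d = (1)·(6) + (4)·(9) = 42
17·t² − 84·t + 68 = 0  ⇒  m = 42² − 17·68 = 608
m = 608 > 0,  v_rel·d = 42 > 0  ⇒  inside

inside=yes margin=608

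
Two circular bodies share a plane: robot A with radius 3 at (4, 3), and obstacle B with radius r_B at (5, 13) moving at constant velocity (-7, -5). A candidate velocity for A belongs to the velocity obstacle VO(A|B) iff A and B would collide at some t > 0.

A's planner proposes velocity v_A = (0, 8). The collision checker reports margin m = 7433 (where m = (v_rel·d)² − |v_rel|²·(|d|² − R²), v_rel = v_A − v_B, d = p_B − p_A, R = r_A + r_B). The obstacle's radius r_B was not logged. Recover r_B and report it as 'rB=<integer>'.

m = 7433
d = (1, 10);  v_rel = (7, 13),  |v_rel|² = 218
v_rel×d = (7)·(10) − (13)·(1) = 57
since m = R²·218 − 57²:  R² = (3249 + 7433) / 218 = 49
R = √49 = 7  ⇒  r_B = 7 − 3 = 4

rB=4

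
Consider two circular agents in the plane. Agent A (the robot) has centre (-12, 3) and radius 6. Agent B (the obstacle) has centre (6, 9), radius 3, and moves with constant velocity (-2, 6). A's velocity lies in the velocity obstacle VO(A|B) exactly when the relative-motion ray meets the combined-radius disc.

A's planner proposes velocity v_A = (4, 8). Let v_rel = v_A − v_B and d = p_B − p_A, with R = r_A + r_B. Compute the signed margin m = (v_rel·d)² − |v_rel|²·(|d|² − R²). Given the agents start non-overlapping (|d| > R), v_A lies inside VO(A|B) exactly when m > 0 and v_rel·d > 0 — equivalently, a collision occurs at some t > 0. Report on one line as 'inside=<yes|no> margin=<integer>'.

d = (18, 6),  |d|² = 360;  R = 6+3 = 9,  c = 360−9² = 279
v_rel = (6, 2),  |v_rel|² = 40;  v_rel·d = (6)·(18) + (2)·(6) = 120
40·t² − 240·t + 279 = 0  ⇒  m = 120² − 40·279 = 3240
m = 3240 > 0,  v_rel·d = 120 > 0  ⇒  inside

inside=yes margin=3240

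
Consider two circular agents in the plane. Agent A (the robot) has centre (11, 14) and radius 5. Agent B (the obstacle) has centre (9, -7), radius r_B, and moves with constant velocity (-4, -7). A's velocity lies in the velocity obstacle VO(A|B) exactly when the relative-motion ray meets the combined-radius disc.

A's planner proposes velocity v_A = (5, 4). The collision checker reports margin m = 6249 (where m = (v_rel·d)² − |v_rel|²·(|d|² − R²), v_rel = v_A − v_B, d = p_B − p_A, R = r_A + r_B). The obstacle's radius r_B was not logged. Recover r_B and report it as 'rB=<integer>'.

m = 6249
d = (-2, -21);  v_rel = (9, 11),  |v_rel|² = 202
v_rel×d = (9)·(-21) − (11)·(-2) = -167
since m = R²·202 − (-167)²:  R² = (27889 + 6249) / 202 = 169
R = √169 = 13  ⇒  r_B = 13 − 5 = 8

rB=8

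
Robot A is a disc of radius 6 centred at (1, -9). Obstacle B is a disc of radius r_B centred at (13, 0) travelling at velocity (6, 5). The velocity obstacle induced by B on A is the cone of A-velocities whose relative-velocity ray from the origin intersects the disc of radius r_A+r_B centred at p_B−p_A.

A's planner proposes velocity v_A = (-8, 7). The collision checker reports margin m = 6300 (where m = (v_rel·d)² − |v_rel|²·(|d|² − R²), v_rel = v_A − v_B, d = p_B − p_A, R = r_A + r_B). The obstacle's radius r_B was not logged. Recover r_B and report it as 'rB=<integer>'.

m = 6300
d = (12, 9);  v_rel = (-14, 2),  |v_rel|² = 200
v_rel×d = (-14)·(9) − (2)·(12) = -150
since m = R²·200 − (-150)²:  R² = (22500 + 6300) / 200 = 144
R = √144 = 12  ⇒  r_B = 12 − 6 = 6

rB=6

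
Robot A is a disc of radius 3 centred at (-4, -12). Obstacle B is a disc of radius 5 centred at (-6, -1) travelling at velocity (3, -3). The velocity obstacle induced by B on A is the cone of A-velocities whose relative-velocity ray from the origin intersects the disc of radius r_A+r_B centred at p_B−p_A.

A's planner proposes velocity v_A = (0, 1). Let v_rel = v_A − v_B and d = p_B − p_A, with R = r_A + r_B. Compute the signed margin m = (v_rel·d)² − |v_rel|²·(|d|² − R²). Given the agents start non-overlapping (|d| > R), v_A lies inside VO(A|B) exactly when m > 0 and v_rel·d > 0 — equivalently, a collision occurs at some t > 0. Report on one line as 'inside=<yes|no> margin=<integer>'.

d = (-2, 11),  |d|² = 125;  R = 3+5 = 8,  c = 125−8² = 61
v_rel = (-3, 4),  |v_rel|² = 25;  v_rel·d = (-3)·(-2) + (4)·(11) = 50
25·t² − 100·t + 61 = 0  ⇒  m = 50² − 25·61 = 975
m = 975 > 0,  v_rel·d = 50 > 0  ⇒  inside

inside=yes margin=975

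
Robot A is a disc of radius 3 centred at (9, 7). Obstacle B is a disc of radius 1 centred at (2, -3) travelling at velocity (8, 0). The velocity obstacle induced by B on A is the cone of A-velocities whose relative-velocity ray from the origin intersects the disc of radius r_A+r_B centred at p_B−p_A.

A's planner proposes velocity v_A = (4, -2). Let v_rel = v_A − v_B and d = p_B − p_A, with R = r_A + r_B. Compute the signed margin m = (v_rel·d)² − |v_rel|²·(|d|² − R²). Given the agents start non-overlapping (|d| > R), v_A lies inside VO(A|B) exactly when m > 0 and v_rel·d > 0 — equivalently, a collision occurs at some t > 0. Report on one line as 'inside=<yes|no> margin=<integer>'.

d = (-7, -10),  |d|² = 149;  R = 3+1 = 4,  c = 149−4² = 133
v_rel = (-4, -2),  |v_rel|² = 20;  v_rel·d = (-4)·(-7) + (-2)·(-10) = 48
20·t² − 96·t + 133 = 0  ⇒  m = 48² − 20·133 = -356
m = -356 < 0,  v_rel·d = 48 > 0  ⇒  outside

inside=no margin=-356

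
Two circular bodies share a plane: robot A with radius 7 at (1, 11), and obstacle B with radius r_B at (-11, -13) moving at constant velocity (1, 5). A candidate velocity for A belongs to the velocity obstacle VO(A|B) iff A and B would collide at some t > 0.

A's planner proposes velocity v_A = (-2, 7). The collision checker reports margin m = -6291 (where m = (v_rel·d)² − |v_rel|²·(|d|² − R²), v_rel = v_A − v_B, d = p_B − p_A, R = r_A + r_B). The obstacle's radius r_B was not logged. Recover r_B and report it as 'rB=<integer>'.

m = -6291
d = (-12, -24);  v_rel = (-3, 2),  |v_rel|² = 13
v_rel×d = (-3)·(-24) − (2)·(-12) = 96
since m = R²·13 − 96²:  R² = (9216 + -6291) / 13 = 225
R = √225 = 15  ⇒  r_B = 15 − 7 = 8

rB=8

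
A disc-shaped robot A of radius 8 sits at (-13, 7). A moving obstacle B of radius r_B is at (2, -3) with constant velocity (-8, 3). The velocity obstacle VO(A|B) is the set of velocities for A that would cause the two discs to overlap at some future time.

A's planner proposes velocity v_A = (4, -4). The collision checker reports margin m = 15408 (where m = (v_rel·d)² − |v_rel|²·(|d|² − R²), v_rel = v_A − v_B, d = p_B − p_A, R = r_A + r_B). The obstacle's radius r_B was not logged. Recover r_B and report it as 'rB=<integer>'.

m = 15408
d = (15, -10);  v_rel = (12, -7),  |v_rel|² = 193
v_rel×d = (12)·(-10) − (-7)·(15) = -15
since m = R²·193 − (-15)²:  R² = (225 + 15408) / 193 = 81
R = √81 = 9  ⇒  r_B = 9 − 8 = 1

rB=1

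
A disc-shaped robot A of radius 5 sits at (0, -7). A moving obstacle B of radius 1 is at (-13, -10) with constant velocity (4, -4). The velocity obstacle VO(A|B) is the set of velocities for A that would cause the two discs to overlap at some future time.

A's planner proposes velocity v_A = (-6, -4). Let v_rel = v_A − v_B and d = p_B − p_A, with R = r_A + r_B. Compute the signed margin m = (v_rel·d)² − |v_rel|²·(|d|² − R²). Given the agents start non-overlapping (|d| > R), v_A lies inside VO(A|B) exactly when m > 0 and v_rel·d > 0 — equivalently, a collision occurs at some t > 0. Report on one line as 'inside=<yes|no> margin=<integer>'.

d = (-13, -3),  |d|² = 178;  R = 5+1 = 6,  c = 178−6² = 142
v_rel = (-10, 0),  |v_rel|² = 100;  v_rel·d = (-10)·(-13) + (0)·(-3) = 130
100·t² − 260·t + 142 = 0  ⇒  m = 130² − 100·142 = 2700
m = 2700 > 0,  v_rel·d = 130 > 0  ⇒  inside

inside=yes margin=2700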